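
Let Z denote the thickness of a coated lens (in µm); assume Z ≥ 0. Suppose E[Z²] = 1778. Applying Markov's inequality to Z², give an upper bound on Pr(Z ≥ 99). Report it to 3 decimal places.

Since Z ≥ 0, the event {Z ≥ 99} is the same as {Z² ≥ 9801}.
Markov's inequality applied to Z² gives Pr(Z² ≥ 9801) ≤ E[Z²]/9801 = 1778/9801 = 0.1814.

0.181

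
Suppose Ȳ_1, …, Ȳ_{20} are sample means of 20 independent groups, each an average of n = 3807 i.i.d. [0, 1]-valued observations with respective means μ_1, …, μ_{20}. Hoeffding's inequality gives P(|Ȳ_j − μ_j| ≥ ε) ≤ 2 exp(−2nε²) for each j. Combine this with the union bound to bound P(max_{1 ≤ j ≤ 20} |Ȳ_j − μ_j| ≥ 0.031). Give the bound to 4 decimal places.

Per-experiment Hoeffding bound: 2·exp(−2·3807·0.031²) = 2·exp(−7.31705) = 0.0013282.
Union bound over 20 events: 20·0.0013282 = 0.02656.

0.0266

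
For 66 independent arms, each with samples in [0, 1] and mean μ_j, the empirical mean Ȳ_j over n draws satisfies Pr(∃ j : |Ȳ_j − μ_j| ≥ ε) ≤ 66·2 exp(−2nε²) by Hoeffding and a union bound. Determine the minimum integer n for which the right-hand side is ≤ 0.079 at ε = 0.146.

Need 2·66·exp(−2nε²) ≤ 0.079, i.e. exp(−2nε²) ≤ 0.079/132.
So 2nε² ≥ ln(132/0.079) = 7.421109.
Hence n ≥ 7.421109/(2·0.146²) = 174.074.
The smallest integer n is 175.

175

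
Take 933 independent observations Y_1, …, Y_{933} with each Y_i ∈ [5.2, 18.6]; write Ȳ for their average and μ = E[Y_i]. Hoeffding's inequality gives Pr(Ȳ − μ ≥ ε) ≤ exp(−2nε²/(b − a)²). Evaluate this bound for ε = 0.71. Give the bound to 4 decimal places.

Exponent: 2nε²/(b − a)² = 2·933·0.71² / 13.4² = 5.23864.
Bound = exp(−5.23864) = 0.00531.

0.0053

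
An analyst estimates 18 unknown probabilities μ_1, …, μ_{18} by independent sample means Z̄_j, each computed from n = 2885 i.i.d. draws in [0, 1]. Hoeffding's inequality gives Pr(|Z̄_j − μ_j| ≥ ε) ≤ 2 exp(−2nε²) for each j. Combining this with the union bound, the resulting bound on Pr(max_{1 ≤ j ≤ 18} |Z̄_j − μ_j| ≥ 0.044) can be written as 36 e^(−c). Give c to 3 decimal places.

11.171

Union bound over the 18 events: Pr(max_{1 ≤ j ≤ 18} |Z̄_j − μ_j| ≥ 0.044) ≤ 18·2·exp(−2nε²) = 36 exp(−2·2885·0.044²).
So c = 2·2885·0.044² = 11.1707.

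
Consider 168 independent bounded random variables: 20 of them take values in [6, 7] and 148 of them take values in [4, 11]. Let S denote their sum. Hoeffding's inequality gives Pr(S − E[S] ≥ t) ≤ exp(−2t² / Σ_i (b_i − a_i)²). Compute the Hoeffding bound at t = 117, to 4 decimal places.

0.0232

Σ(b_i − a_i)² = 20·1² + 148·7² = 7272.
Exponent = 2·117² / 7272 = 3.76485.
Bound = exp(−3.76485) = 0.02317.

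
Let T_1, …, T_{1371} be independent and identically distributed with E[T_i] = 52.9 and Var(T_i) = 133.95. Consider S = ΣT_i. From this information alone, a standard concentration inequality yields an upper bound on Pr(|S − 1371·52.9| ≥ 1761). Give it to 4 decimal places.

With mean and variance of each term known, Chebyshev's inequality bounds the deviation of the sum (or sample mean).
Var(S) = n·Var(T_i) = 1371·133.95 = 183645.45.
Chebyshev: Pr(|S − 1371·52.9| ≥ 1761) ≤ Var(S)/1761² = 183645.45/3101121 = 0.0592.

0.0592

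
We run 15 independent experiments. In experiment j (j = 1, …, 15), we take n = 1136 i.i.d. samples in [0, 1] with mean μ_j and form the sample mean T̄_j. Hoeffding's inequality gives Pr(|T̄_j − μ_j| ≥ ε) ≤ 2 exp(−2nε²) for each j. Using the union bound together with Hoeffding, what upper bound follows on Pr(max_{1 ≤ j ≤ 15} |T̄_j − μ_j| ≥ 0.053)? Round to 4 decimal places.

Per-experiment Hoeffding bound: 2·exp(−2·1136·0.053²) = 2·exp(−6.38205) = 0.0033833.
Union bound over 15 events: 15·0.0033833 = 0.05075.

0.0507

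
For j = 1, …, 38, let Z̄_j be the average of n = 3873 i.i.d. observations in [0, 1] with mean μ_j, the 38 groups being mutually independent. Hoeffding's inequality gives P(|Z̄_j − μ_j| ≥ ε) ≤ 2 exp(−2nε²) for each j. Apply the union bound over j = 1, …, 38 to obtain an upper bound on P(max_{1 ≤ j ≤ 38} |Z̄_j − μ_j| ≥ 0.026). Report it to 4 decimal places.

0.4043

Per-experiment Hoeffding bound: 2·exp(−2·3873·0.026²) = 2·exp(−5.23630) = 0.01064.
Union bound over 38 events: 38·0.01064 = 0.40431.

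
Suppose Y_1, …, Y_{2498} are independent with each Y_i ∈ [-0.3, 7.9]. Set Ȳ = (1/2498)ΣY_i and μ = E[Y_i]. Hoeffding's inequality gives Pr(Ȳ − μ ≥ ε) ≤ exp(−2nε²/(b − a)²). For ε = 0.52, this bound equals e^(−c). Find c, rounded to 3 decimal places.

c = 2nε²/(b − a)² = 2·2498·0.52² / 8.2² = 20.0910.

20.091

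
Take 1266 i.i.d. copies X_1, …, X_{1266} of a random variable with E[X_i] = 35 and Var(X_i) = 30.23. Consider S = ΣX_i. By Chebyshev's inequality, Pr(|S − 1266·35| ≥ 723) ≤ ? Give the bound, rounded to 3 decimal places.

Var(S) = n·Var(X_i) = 1266·30.23 = 38271.18.
Chebyshev: Pr(|S − 1266·35| ≥ 723) ≤ Var(S)/723² = 38271.18/522729 = 0.0732.

0.073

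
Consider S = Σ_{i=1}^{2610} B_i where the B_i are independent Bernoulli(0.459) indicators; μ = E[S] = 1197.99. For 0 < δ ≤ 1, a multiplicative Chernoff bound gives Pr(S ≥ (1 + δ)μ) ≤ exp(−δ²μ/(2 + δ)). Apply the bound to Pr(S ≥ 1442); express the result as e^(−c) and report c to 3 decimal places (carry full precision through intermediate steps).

Write 1442 = (1 + δ)μ, so δ = 1442/1197.99 − 1 = 0.2036828…
Then the exponent is δ²μ/(2 + δ) = (1442 − μ)² / (μ·(2 + δ)) = 22.553449.

22.553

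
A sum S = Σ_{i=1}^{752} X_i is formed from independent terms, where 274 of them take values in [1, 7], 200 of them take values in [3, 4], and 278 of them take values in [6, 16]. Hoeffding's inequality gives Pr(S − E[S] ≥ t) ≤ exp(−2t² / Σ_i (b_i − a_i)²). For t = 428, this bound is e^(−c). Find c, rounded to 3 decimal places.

9.676

Σ(b_i − a_i)² = 274·6² + 200·1² + 278·10² = 37864.
c = 2t² / 37864 = 2·428² / 37864 = 9.6759.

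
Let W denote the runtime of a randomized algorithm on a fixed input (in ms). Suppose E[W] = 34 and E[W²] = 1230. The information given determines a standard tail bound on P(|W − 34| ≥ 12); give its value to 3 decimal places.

The first two moments determine the variance, so Chebyshev's inequality is the sharpest standard bound available.
Var(W) = E[W²] − (E[W])² = 1230 − 1156 = 74.
Chebyshev's inequality: P(|W − μ| ≥ t) ≤ Var(W)/t² = 74/144 = 0.5139.

0.514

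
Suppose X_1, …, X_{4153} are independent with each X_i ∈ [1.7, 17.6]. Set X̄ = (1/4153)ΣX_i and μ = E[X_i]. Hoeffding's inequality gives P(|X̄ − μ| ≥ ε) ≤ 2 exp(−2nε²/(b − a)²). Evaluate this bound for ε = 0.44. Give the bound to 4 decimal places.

0.0035

Exponent: 2nε²/(b − a)² = 2·4153·0.44² / 15.9² = 6.36067.
Bound = 2·exp(−6.36067) = 0.00346.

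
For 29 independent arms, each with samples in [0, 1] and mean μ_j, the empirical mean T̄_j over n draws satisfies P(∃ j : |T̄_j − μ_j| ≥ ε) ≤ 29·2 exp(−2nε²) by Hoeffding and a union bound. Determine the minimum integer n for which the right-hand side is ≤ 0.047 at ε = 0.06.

Need 2·29·exp(−2nε²) ≤ 0.047, i.e. exp(−2nε²) ≤ 0.047/58.
So 2nε² ≥ ln(58/0.047) = 7.118051.
Hence n ≥ 7.118051/(2·0.06²) = 988.618.
The smallest integer n is 989.

989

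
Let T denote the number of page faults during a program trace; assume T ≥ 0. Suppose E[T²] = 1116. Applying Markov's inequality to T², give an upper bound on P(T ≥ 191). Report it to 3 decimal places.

Since T ≥ 0, the event {T ≥ 191} is the same as {T² ≥ 36481}.
Markov's inequality applied to T² gives P(T² ≥ 36481) ≤ E[T²]/36481 = 1116/36481 = 0.0306.

0.031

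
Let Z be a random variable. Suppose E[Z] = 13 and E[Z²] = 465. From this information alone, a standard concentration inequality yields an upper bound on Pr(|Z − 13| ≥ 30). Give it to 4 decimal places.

The first two moments determine the variance, so Chebyshev's inequality is the sharpest standard bound available.
Var(Z) = E[Z²] − (E[Z])² = 465 − 169 = 296.
Chebyshev's inequality: Pr(|Z − μ| ≥ t) ≤ Var(Z)/t² = 296/900 = 0.3289.

0.3289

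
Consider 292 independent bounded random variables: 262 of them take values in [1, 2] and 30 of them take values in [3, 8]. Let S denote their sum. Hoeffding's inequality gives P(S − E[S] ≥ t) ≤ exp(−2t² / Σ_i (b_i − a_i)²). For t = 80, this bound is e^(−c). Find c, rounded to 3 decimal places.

12.648

Σ(b_i − a_i)² = 262·1² + 30·5² = 1012.
c = 2t² / 1012 = 2·80² / 1012 = 12.6482.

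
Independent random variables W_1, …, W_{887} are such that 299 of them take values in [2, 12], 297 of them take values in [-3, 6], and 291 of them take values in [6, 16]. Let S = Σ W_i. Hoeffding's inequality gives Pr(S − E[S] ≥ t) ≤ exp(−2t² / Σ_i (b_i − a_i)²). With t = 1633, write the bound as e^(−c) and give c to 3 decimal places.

Σ(b_i − a_i)² = 299·10² + 297·9² + 291·10² = 83057.
c = 2t² / 83057 = 2·1633² / 83057 = 64.2135.

64.213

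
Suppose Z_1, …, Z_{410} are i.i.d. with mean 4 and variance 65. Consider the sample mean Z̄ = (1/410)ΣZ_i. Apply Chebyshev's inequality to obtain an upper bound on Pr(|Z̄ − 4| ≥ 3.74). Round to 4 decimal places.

0.0113

Var(Z̄) = Var(Z_i)/n = 65/410 = 0.15854.
Chebyshev: Pr(|Z̄ − 4| ≥ 3.74) ≤ Var(Z̄)/(3.74)² = 65/(410·3.74²) = 0.0113.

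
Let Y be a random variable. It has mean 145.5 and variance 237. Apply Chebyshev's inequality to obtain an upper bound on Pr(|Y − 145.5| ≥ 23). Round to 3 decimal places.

Chebyshev: Pr(|Y − μ| ≥ t) ≤ Var(Y)/t².
Bound = 237 / 529 = 0.4480.

0.448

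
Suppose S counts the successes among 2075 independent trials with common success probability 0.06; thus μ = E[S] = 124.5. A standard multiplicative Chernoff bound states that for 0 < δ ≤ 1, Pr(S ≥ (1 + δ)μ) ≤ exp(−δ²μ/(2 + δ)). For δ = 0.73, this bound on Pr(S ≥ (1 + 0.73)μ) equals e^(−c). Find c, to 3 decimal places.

c = δ²μ/(2 + δ) = 0.73²·124.5/(2 + 0.73) = 24.3026.

24.303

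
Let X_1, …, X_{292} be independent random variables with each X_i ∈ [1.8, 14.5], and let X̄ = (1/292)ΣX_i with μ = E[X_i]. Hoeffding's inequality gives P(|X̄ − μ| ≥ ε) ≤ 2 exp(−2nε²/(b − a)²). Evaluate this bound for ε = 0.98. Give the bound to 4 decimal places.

0.0618

Exponent: 2nε²/(b − a)² = 2·292·0.98² / 12.7² = 3.47742.
Bound = 2·exp(−3.47742) = 0.06177.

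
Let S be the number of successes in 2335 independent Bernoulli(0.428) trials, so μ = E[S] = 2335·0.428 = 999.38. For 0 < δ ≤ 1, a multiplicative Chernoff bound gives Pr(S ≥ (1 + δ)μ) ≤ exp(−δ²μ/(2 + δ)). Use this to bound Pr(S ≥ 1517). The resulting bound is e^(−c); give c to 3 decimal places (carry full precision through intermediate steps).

Write 1517 = (1 + δ)μ, so δ = 1517/999.38 − 1 = 0.5179411…
Then the exponent is δ²μ/(2 + δ) = (1517 − μ)² / (μ·(2 + δ)) = 106.474564.

106.475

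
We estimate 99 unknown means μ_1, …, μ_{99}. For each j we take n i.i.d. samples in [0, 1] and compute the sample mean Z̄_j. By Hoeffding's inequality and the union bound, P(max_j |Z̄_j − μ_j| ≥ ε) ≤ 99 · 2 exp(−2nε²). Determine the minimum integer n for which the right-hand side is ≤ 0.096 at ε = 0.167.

137

Need 2·99·exp(−2nε²) ≤ 0.096, i.e. exp(−2nε²) ≤ 0.096/198.
So 2nε² ≥ ln(198/0.096) = 7.631674.
Hence n ≥ 7.631674/(2·0.167²) = 136.822.
The smallest integer n is 137.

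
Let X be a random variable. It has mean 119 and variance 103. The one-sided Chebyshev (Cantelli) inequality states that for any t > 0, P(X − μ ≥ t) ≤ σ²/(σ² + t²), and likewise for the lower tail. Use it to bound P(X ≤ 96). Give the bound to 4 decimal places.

Here σ² = 103 and t = 23, so σ² + t² = 632.
Cantelli's bound: 103/632 = 0.1630.

0.1630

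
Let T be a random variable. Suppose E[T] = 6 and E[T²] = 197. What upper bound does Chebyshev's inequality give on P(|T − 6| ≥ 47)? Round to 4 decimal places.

0.0729

Var(T) = E[T²] − (E[T])² = 197 − 36 = 161.
Chebyshev's inequality: P(|T − μ| ≥ t) ≤ Var(T)/t² = 161/2209 = 0.0729.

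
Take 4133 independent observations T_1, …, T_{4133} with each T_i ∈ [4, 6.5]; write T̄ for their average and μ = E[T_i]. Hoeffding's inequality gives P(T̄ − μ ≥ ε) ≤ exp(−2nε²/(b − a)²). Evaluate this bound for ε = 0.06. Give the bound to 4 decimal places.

Exponent: 2nε²/(b − a)² = 2·4133·0.06² / 2.5² = 4.76122.
Bound = exp(−4.76122) = 0.00856.

0.0086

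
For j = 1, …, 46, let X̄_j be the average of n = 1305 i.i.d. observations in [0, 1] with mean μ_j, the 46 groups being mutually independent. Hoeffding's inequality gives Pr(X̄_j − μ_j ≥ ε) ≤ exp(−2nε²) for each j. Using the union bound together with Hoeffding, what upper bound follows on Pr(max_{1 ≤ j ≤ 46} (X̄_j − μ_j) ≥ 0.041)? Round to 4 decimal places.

Per-experiment Hoeffding bound: exp(−2·1305·0.041²) = exp(−4.38741) = 0.012433.
Union bound over 46 events: 46·0.012433 = 0.57191.

0.5719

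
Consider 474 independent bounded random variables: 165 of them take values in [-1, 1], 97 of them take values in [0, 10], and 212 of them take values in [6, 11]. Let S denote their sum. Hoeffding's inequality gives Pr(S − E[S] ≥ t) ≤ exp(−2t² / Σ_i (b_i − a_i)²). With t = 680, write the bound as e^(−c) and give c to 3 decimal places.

Σ(b_i − a_i)² = 165·2² + 97·10² + 212·5² = 15660.
c = 2t² / 15660 = 2·680² / 15660 = 59.0549.

59.055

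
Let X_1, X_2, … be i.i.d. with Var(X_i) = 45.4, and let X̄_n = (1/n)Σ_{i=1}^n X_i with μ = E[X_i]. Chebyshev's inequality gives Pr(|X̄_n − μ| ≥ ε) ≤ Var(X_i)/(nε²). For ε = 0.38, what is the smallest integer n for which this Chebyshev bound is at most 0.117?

2688

Require 45.4/(n·0.38²) ≤ 0.117, i.e. n ≥ 45.4/(0.117·0.38²) = 2687.217.
The smallest integer n is 2688.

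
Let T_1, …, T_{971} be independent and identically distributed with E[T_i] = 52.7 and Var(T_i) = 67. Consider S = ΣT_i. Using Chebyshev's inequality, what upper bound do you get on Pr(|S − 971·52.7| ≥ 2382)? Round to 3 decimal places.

0.011

Var(S) = n·Var(T_i) = 971·67 = 65057.
Chebyshev: Pr(|S − 971·52.7| ≥ 2382) ≤ Var(S)/2382² = 65057/5673924 = 0.0115.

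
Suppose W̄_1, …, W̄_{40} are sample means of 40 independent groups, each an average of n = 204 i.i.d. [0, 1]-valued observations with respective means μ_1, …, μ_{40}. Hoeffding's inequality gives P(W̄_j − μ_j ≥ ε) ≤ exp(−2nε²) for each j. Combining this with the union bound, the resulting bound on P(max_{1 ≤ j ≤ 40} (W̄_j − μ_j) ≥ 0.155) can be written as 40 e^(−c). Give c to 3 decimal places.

Union bound over the 40 events: P(max_{1 ≤ j ≤ 40} (W̄_j − μ_j) ≥ 0.155) ≤ 40·exp(−2nε²) = 40 exp(−2·204·0.155²).
So c = 2·204·0.155² = 9.8022.

9.802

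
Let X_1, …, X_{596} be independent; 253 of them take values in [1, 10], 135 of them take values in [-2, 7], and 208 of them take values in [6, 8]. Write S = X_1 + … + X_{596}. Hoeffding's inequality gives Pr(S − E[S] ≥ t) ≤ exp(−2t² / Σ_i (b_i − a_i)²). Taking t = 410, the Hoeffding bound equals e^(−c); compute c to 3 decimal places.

10.422

Σ(b_i − a_i)² = 253·9² + 135·9² + 208·2² = 32260.
c = 2t² / 32260 = 2·410² / 32260 = 10.4216.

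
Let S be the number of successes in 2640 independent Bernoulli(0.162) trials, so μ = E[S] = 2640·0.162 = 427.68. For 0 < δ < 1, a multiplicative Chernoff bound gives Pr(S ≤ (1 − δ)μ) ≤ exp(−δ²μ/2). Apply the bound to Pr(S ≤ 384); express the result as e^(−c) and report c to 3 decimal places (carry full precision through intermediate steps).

Write 384 = (1 − δ)μ, so δ = 1 − 384/427.68 = 0.1021324…
Then the exponent is δ²μ/2 = (μ − 384)²/(2μ) = 2.230572.

2.231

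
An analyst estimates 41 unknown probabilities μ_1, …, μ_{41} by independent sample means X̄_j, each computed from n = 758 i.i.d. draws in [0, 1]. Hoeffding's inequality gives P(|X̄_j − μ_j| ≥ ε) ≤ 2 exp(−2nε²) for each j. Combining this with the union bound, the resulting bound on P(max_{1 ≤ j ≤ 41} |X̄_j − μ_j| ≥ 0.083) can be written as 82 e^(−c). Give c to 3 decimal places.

10.444

Union bound over the 41 events: P(max_{1 ≤ j ≤ 41} |X̄_j − μ_j| ≥ 0.083) ≤ 41·2·exp(−2nε²) = 82 exp(−2·758·0.083²).
So c = 2·758·0.083² = 10.4437.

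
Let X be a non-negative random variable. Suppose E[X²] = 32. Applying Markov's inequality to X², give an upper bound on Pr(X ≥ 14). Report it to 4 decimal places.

Since X ≥ 0, the event {X ≥ 14} is the same as {X² ≥ 196}.
Markov's inequality applied to X² gives Pr(X² ≥ 196) ≤ E[X²]/196 = 32/196 = 0.1633.

0.1633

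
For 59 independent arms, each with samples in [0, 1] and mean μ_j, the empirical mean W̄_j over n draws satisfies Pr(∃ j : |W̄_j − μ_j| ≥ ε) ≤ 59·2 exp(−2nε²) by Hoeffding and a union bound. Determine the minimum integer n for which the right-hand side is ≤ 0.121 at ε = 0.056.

1098

Need 2·59·exp(−2nε²) ≤ 0.121, i.e. exp(−2nε²) ≤ 0.121/118.
So 2nε² ≥ ln(118/0.121) = 6.882649.
Hence n ≥ 6.882649/(2·0.056²) = 1097.361.
The smallest integer n is 1098.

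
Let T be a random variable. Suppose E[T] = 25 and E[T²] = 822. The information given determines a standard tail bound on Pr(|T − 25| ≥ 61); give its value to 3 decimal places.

The first two moments determine the variance, so Chebyshev's inequality is the sharpest standard bound available.
Var(T) = E[T²] − (E[T])² = 822 − 625 = 197.
Chebyshev's inequality: Pr(|T − μ| ≥ t) ≤ Var(T)/t² = 197/3721 = 0.0529.

0.053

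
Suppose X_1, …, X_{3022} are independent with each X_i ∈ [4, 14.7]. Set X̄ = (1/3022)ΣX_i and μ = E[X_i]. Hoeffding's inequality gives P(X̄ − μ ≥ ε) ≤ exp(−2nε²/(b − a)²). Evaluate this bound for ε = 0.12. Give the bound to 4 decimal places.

0.4676

Exponent: 2nε²/(b − a)² = 2·3022·0.12² / 10.7² = 0.76019.
Bound = exp(−0.76019) = 0.46758.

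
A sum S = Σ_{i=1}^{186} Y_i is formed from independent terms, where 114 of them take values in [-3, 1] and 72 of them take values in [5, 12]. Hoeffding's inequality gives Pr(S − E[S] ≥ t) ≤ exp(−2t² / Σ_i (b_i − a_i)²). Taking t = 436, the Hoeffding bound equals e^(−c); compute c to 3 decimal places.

71.037

Σ(b_i − a_i)² = 114·4² + 72·7² = 5352.
c = 2t² / 5352 = 2·436² / 5352 = 71.0374.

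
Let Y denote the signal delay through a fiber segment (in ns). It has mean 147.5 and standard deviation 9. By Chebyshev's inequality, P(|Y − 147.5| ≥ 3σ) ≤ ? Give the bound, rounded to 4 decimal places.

Chebyshev: P(|Y − μ| ≥ t) ≤ Var(Y)/t².
Var(Y) = σ² = 9² = 81.
t = 3·9 = 27.
Bound = 81 / 729 = 0.1111.

0.1111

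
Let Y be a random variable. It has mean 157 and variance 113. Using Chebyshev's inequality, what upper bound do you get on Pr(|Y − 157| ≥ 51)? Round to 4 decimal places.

Chebyshev: Pr(|Y − μ| ≥ t) ≤ Var(Y)/t².
Bound = 113 / 2601 = 0.0434.

0.0434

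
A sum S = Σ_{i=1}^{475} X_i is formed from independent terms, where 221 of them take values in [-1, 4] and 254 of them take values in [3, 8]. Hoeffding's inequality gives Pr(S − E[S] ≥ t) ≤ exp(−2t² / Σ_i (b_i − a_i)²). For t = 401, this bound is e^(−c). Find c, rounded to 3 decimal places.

27.082

Σ(b_i − a_i)² = 221·5² + 254·5² = 11875.
c = 2t² / 11875 = 2·401² / 11875 = 27.0823.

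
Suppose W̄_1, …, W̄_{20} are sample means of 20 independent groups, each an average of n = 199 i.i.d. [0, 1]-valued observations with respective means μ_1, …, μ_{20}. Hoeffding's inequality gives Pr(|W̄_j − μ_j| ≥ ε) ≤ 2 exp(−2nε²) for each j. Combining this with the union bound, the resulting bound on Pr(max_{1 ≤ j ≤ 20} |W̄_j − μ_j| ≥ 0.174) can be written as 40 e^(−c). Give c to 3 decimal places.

Union bound over the 20 events: Pr(max_{1 ≤ j ≤ 20} |W̄_j − μ_j| ≥ 0.174) ≤ 20·2·exp(−2nε²) = 40 exp(−2·199·0.174²).
So c = 2·199·0.174² = 12.0498.

12.050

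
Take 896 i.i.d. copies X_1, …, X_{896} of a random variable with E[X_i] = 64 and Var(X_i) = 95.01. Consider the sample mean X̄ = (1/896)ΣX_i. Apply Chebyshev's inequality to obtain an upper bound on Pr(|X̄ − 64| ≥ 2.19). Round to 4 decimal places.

Var(X̄) = Var(X_i)/n = 95.01/896 = 0.10604.
Chebyshev: Pr(|X̄ − 64| ≥ 2.19) ≤ Var(X̄)/(2.19)² = 95.01/(896·2.19²) = 0.0221.

0.0221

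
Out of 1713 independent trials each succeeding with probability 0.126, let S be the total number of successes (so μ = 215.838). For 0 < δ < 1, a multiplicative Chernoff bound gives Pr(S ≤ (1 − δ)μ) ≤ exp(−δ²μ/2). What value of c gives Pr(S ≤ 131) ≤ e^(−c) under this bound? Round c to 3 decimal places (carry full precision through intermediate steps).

16.673

Write 131 = (1 − δ)μ, so δ = 1 − 131/215.838 = 0.3930633…
Then the exponent is δ²μ/2 = (μ − 131)²/(2μ) = 16.673353.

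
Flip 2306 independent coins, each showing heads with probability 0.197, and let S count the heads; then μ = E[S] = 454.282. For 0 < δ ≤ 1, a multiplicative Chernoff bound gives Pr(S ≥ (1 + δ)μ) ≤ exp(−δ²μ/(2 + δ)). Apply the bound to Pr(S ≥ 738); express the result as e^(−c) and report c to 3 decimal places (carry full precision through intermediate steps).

67.514

Write 738 = (1 + δ)μ, so δ = 738/454.282 − 1 = 0.6245416…
Then the exponent is δ²μ/(2 + δ) = (738 − μ)² / (μ·(2 + δ)) = 67.514148.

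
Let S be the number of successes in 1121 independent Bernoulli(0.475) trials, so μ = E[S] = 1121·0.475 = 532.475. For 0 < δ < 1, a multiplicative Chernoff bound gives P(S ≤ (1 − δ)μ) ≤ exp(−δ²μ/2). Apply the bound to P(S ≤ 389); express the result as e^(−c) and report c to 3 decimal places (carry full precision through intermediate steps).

Write 389 = (1 − δ)μ, so δ = 1 − 389/532.475 = 0.2694493…
Then the exponent is δ²μ/2 = (μ − 389)²/(2μ) = 19.329617.

19.330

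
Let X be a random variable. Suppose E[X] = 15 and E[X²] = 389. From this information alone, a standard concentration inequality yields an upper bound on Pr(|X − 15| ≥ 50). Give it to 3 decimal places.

The first two moments determine the variance, so Chebyshev's inequality is the sharpest standard bound available.
Var(X) = E[X²] − (E[X])² = 389 − 225 = 164.
Chebyshev's inequality: Pr(|X − μ| ≥ t) ≤ Var(X)/t² = 164/2500 = 0.0656.

0.066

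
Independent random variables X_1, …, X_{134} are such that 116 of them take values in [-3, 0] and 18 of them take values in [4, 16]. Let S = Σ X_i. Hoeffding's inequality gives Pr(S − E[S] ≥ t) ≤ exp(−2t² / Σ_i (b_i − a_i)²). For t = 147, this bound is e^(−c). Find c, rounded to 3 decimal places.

11.886

Σ(b_i − a_i)² = 116·3² + 18·12² = 3636.
c = 2t² / 3636 = 2·147² / 3636 = 11.8861.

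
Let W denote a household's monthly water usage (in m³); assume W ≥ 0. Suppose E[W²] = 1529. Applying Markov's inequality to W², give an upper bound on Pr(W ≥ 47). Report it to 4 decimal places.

Since W ≥ 0, the event {W ≥ 47} is the same as {W² ≥ 2209}.
Markov's inequality applied to W² gives Pr(W² ≥ 2209) ≤ E[W²]/2209 = 1529/2209 = 0.6922.

0.6922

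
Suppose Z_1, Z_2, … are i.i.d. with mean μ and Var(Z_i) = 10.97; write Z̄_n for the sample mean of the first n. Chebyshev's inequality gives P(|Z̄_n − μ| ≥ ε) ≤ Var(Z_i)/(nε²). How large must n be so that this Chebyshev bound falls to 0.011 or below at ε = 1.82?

302

Require 10.97/(n·1.82²) ≤ 0.011, i.e. n ≥ 10.97/(0.011·1.82²) = 301.073.
The smallest integer n is 302.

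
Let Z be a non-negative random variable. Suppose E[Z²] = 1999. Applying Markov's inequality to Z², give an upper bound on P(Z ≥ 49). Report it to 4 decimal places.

Since Z ≥ 0, the event {Z ≥ 49} is the same as {Z² ≥ 2401}.
Markov's inequality applied to Z² gives P(Z² ≥ 2401) ≤ E[Z²]/2401 = 1999/2401 = 0.8326.

0.8326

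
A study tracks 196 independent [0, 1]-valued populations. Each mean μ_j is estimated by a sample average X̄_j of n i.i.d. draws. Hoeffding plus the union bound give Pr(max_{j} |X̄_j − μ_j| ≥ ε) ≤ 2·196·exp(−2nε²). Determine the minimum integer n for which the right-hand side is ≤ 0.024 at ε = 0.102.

467

Need 2·196·exp(−2nε²) ≤ 0.024, i.e. exp(−2nε²) ≤ 0.024/392.
So 2nε² ≥ ln(392/0.024) = 9.700963.
Hence n ≥ 9.700963/(2·0.102²) = 466.213.
The smallest integer n is 467.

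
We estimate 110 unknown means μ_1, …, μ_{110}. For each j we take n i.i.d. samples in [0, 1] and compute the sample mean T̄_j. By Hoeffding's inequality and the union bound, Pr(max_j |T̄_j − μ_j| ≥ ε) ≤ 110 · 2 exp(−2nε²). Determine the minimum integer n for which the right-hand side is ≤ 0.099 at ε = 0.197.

Need 2·110·exp(−2nε²) ≤ 0.099, i.e. exp(−2nε²) ≤ 0.099/220.
So 2nε² ≥ ln(220/0.099) = 7.706263.
Hence n ≥ 7.706263/(2·0.197²) = 99.284.
The smallest integer n is 100.

100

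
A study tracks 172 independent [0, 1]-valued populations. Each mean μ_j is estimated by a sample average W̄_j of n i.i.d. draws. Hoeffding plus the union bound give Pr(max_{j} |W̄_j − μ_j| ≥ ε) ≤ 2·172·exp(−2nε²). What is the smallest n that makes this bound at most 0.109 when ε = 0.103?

Need 2·172·exp(−2nε²) ≤ 0.109, i.e. exp(−2nε²) ≤ 0.109/344.
So 2nε² ≥ ln(344/0.109) = 8.057049.
Hence n ≥ 8.057049/(2·0.103²) = 379.727.
The smallest integer n is 380.

380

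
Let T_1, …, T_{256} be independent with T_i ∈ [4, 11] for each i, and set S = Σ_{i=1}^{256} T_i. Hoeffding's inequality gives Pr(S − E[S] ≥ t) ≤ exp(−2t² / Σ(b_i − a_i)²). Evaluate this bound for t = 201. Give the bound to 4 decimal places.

0.0016

Σ(b_i − a_i)² = 256·(7)² = 12544.
Exponent = 2·201²/12544 = 6.4415.
Bound = exp(−6.4415) = 0.00159.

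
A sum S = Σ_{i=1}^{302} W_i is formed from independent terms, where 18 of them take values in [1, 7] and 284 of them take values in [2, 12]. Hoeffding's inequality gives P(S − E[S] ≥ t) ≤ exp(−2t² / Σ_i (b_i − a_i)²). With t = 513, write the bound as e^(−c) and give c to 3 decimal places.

18.120

Σ(b_i − a_i)² = 18·6² + 284·10² = 29048.
c = 2t² / 29048 = 2·513² / 29048 = 18.1196.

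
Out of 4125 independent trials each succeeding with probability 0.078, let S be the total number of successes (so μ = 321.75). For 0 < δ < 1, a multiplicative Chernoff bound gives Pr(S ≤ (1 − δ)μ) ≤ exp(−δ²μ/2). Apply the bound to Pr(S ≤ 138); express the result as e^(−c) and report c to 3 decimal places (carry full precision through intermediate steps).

52.469

Write 138 = (1 − δ)μ, so δ = 1 − 138/321.75 = 0.5710956…
Then the exponent is δ²μ/2 = (μ − 138)²/(2μ) = 52.469406.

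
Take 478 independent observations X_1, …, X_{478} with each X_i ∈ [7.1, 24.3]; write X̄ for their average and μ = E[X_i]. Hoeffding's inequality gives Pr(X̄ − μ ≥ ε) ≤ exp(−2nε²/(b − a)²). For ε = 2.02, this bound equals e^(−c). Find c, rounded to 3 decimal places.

13.186

c = 2nε²/(b − a)² = 2·478·2.02² / 17.2² = 13.1857.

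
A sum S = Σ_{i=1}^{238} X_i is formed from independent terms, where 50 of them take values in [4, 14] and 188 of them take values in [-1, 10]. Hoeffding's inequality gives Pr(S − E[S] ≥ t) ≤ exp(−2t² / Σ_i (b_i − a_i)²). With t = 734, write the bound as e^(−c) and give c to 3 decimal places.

38.832

Σ(b_i − a_i)² = 50·10² + 188·11² = 27748.
c = 2t² / 27748 = 2·734² / 27748 = 38.8321.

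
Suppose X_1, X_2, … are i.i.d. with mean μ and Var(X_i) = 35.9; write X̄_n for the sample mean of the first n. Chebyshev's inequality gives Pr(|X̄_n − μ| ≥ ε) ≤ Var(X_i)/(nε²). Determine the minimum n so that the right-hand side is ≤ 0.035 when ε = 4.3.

56

Require 35.9/(n·4.3²) ≤ 0.035, i.e. n ≥ 35.9/(0.035·4.3²) = 55.474.
The smallest integer n is 56.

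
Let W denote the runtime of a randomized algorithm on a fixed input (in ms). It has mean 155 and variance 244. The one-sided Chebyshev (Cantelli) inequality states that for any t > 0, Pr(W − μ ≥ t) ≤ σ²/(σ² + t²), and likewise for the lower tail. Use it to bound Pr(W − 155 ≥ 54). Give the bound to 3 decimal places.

0.077

Here σ² = 244 and t = 54, so σ² + t² = 3160.
Cantelli's bound: 244/3160 = 0.0772.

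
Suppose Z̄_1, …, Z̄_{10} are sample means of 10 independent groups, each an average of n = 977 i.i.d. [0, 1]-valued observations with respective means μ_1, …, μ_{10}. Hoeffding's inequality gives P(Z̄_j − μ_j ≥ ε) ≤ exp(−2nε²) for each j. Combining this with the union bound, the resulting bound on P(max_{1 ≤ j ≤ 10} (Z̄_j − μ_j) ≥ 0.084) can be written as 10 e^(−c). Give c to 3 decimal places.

Union bound over the 10 events: P(max_{1 ≤ j ≤ 10} (Z̄_j − μ_j) ≥ 0.084) ≤ 10·exp(−2nε²) = 10 exp(−2·977·0.084²).
So c = 2·977·0.084² = 13.7874.

13.787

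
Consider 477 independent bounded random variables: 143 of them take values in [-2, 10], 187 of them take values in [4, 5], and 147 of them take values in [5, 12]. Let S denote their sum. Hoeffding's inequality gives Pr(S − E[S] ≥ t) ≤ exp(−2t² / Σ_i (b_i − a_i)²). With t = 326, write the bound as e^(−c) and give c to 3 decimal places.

7.596

Σ(b_i − a_i)² = 143·12² + 187·1² + 147·7² = 27982.
c = 2t² / 27982 = 2·326² / 27982 = 7.5960.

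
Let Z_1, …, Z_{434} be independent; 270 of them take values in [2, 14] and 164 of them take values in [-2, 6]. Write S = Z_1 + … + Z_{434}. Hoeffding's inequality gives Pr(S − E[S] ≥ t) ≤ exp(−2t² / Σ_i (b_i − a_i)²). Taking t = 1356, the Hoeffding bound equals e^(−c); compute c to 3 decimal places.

Σ(b_i − a_i)² = 270·12² + 164·8² = 49376.
c = 2t² / 49376 = 2·1356² / 49376 = 74.4789.

74.479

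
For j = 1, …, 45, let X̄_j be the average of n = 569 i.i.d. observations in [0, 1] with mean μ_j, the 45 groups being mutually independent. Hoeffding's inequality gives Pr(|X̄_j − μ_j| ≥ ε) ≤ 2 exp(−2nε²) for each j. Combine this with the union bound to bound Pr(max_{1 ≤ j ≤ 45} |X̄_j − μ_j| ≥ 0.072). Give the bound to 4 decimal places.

Per-experiment Hoeffding bound: 2·exp(−2·569·0.072²) = 2·exp(−5.89939) = 0.0054822.
Union bound over 45 events: 45·0.0054822 = 0.24670.

0.2467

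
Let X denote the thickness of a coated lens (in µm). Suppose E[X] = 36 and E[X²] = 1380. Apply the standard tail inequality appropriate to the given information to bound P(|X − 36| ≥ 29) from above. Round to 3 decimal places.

0.100

The first two moments determine the variance, so Chebyshev's inequality is the sharpest standard bound available.
Var(X) = E[X²] − (E[X])² = 1380 − 1296 = 84.
Chebyshev's inequality: P(|X − μ| ≥ t) ≤ Var(X)/t² = 84/841 = 0.0999.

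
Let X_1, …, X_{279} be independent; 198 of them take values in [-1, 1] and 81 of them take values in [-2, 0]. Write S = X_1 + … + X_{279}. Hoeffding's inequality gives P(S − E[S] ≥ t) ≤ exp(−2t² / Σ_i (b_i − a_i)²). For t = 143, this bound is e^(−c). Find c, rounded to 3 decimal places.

36.647

Σ(b_i − a_i)² = 198·2² + 81·2² = 1116.
c = 2t² / 1116 = 2·143² / 1116 = 36.6470.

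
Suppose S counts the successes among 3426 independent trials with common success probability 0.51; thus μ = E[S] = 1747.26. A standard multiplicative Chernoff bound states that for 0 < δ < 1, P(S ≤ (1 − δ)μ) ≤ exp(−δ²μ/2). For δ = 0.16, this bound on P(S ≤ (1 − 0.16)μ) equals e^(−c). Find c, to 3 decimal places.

c = δ²μ/2 = 0.16²·1747.26/2 = 22.3649.

22.365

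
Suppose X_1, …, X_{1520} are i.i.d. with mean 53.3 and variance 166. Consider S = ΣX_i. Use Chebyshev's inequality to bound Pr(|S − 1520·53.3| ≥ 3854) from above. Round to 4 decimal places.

0.0170

Var(S) = n·Var(X_i) = 1520·166 = 252320.
Chebyshev: Pr(|S − 1520·53.3| ≥ 3854) ≤ Var(S)/3854² = 252320/14853316 = 0.0170.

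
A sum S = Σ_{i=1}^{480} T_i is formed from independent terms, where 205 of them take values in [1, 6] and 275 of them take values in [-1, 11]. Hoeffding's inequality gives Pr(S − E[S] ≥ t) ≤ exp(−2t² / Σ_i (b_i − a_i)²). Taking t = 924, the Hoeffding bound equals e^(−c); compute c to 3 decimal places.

38.179

Σ(b_i − a_i)² = 205·5² + 275·12² = 44725.
c = 2t² / 44725 = 2·924² / 44725 = 38.1789.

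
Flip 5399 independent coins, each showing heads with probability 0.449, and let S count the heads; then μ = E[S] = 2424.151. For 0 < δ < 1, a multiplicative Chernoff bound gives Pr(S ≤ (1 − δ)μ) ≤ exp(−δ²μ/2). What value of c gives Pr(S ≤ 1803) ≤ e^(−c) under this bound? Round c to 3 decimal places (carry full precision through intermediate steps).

79.580

Write 1803 = (1 − δ)μ, so δ = 1 − 1803/2424.151 = 0.2562345…
Then the exponent is δ²μ/2 = (μ − 1803)²/(2μ) = 79.580143.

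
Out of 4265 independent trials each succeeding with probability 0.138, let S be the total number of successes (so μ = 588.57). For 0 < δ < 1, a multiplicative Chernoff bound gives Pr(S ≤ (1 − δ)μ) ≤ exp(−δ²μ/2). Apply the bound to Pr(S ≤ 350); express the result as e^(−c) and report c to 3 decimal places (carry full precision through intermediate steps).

Write 350 = (1 − δ)μ, so δ = 1 − 350/588.57 = 0.4053384…
Then the exponent is δ²μ/2 = (μ − 350)²/(2μ) = 48.350787.

48.351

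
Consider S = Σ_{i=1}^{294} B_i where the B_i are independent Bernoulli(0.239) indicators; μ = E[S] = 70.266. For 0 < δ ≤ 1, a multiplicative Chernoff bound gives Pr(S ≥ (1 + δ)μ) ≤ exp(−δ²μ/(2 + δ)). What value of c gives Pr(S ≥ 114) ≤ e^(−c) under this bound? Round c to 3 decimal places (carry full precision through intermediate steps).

10.380

Write 114 = (1 + δ)μ, so δ = 114/70.266 − 1 = 0.6224063…
Then the exponent is δ²μ/(2 + δ) = (114 − μ)² / (μ·(2 + δ)) = 10.379901.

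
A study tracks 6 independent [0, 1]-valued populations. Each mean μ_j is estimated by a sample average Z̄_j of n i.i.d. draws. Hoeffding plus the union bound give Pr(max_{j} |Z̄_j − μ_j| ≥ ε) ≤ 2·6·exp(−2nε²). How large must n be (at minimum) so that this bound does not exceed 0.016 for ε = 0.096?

360

Need 2·6·exp(−2nε²) ≤ 0.016, i.e. exp(−2nε²) ≤ 0.016/12.
So 2nε² ≥ ln(12/0.016) = 6.620073.
Hence n ≥ 6.620073/(2·0.096²) = 359.162.
The smallest integer n is 360.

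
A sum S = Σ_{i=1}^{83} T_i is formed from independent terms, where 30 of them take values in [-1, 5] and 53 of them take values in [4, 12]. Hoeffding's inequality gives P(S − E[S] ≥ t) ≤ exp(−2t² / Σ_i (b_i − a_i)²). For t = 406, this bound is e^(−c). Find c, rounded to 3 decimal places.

73.719

Σ(b_i − a_i)² = 30·6² + 53·8² = 4472.
c = 2t² / 4472 = 2·406² / 4472 = 73.7191.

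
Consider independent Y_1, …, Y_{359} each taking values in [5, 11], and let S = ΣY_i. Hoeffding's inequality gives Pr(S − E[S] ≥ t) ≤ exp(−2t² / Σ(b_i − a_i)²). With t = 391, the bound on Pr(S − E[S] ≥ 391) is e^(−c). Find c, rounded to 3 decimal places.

Σ(b_i − a_i)² = 359·(6)² = 12924.
c = 2t²/12924 = 2·391²/12924 = 23.6585.

23.658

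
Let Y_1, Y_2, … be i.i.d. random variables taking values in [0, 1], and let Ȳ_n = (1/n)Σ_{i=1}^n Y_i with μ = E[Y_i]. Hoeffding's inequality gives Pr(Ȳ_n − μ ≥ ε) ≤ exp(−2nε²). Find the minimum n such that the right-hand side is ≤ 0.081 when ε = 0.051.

Require exp(−2nε²) ≤ 0.081, i.e. 2nε² ≥ ln(1/0.081) = 2.513306.
So n ≥ 2.513306 / (2·0.051²) = 483.142.
The smallest integer n is 484.

484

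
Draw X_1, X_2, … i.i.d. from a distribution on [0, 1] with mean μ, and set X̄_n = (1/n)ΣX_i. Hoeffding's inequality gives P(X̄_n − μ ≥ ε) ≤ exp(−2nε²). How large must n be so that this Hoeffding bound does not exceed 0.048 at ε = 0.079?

Require exp(−2nε²) ≤ 0.048, i.e. 2nε² ≥ ln(1/0.048) = 3.036554.
So n ≥ 3.036554 / (2·0.079²) = 243.275.
The smallest integer n is 244.

244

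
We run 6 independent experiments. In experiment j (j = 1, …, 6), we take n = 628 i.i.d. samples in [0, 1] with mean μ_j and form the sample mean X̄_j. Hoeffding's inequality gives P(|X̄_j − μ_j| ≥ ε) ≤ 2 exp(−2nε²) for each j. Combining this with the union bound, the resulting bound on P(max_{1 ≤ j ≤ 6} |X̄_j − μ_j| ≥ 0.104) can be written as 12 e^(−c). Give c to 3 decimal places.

Union bound over the 6 events: P(max_{1 ≤ j ≤ 6} |X̄_j − μ_j| ≥ 0.104) ≤ 6·2·exp(−2nε²) = 12 exp(−2·628·0.104²).
So c = 2·628·0.104² = 13.5849.

13.585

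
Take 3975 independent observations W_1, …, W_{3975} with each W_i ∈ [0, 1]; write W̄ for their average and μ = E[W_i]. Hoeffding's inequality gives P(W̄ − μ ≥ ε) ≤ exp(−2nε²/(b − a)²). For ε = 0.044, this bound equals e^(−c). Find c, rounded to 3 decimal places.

15.391

c = 2nε²/(b − a)² = 2·3975·0.044² / 1² = 15.3912.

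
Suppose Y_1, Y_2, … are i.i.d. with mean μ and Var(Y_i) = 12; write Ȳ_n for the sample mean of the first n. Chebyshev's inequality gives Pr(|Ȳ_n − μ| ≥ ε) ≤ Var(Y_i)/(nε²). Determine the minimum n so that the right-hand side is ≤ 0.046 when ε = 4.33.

Require 12/(n·4.33²) ≤ 0.046, i.e. n ≥ 12/(0.046·4.33²) = 13.914.
The smallest integer n is 14.

14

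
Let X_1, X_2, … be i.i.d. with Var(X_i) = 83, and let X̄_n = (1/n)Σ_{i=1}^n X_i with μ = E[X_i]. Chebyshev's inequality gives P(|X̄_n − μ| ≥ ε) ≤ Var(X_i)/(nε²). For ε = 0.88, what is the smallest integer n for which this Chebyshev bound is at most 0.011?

Require 83/(n·0.88²) ≤ 0.011, i.e. n ≥ 83/(0.011·0.88²) = 9743.614.
The smallest integer n is 9744.

9744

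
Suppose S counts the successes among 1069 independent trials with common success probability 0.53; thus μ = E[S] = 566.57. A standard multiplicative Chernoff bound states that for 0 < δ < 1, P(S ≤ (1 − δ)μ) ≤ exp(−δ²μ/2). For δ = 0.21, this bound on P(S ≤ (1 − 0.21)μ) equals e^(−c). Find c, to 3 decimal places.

c = δ²μ/2 = 0.21²·566.57/2 = 12.4929.

12.493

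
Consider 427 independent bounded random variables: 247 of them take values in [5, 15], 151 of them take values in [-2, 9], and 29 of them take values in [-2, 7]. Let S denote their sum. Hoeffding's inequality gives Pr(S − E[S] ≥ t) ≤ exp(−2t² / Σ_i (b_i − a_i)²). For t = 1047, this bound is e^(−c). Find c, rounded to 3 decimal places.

Σ(b_i − a_i)² = 247·10² + 151·11² + 29·9² = 45320.
c = 2t² / 45320 = 2·1047² / 45320 = 48.3764.

48.376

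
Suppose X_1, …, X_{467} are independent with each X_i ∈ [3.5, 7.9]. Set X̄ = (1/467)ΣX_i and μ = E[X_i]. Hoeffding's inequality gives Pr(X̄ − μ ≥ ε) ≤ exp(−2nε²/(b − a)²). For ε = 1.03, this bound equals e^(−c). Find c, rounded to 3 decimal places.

51.182

c = 2nε²/(b − a)² = 2·467·1.03² / 4.4² = 51.1818.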